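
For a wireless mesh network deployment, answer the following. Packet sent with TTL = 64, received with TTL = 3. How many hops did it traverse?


Given: initial TTL = 64, received TTL = 3
Hops = initial TTL - received TTL
Hops = 64 - 3 = 61

61


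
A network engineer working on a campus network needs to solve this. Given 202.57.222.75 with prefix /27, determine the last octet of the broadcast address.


Given: IP = 202.57.222.75, prefix = /27
Host bits = 32 - 27 = 5
Network last octet = 75 AND mask = 64
Host part size = 2^5 - 1 = 31
Broadcast last octet = 64 OR 31 = 95

95


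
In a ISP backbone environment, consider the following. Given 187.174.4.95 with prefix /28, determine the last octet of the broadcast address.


Given: IP = 187.174.4.95, prefix = /28
Host bits = 32 - 28 = 4
Network last octet = 95 AND mask = 80
Host part size = 2^4 - 1 = 15
Broadcast last octet = 80 OR 15 = 95

95


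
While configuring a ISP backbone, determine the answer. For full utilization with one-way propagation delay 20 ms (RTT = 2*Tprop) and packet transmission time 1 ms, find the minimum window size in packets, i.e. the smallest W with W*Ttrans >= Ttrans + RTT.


Given: Ttrans = 1 ms, RTT = 40 ms (= 2 * Tprop, Tprop = 20 ms)
Time until first ACK returns = Ttrans + RTT = 1 + 40 = 41 ms
Need W * Ttrans >= Ttrans + RTT  ->  W >= (Ttrans + RTT) / Ttrans
(Ttrans + RTT) / Ttrans = 41 / 1 = 41
W_min = ceil(41) = 41

41


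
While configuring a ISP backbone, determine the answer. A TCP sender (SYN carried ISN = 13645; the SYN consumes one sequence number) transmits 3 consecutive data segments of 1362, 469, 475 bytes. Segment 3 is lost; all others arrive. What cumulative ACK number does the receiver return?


SYN uses sequence number 13645; first data byte = ISN + 1 = 13646.
Segment 1: SEQ = 13646, len = 1362 B, covers [13646, 15007]
Segment 2: SEQ = 15008, len = 469 B, covers [15008, 15476]
Segment 3: SEQ = 15477, len = 475 B, covers [15477, 15951] [LOST]
In-order data received: bytes [13646, 15476] (segments 1..2).
Segment 3 missing -> gap begins at byte 15477.
Cumulative ACK = next expected in-order byte = 13646 + 1362 + 469 = 15477

15477


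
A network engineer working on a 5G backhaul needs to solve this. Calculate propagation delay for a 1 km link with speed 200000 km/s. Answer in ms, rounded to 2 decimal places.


Given: distance = 1 km, speed = 200000 km/s
Delay = distance / speed = 1 / 200000 seconds
Delay in ms = 1 * 1000 / 200000
Delay = 0.0050 ms
Rounded to 2 dp = 0.01 ms

0.01


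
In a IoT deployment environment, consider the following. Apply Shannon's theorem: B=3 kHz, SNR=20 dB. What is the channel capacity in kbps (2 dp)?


Given: B = 3 kHz, SNR = 20 dB
SNR linear = 10^(20/10) = 100
1 + SNR = 101
log2(101) = 6.6582114828
C = 3 * 1000 * 6.6582114828 = 19974.6344 bps
C = 19.974634 kbps -> 19.97 kbps (2 dp)

19.97


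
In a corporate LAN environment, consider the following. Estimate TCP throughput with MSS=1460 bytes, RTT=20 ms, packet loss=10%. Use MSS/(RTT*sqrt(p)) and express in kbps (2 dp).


Given: MSS = 1460 bytes, RTT = 20 ms, loss = 10%
RTT in seconds = 20 / 1000 = 0.02
Loss rate = 10% = 0.1
sqrt(loss) = sqrt(0.1) = 0.316227766017
Throughput (bytes/s) = 1460 / (0.02 * 0.316227766017) = 230846.2692
Throughput (kbps) = 230846.2692 * 8 / 1000 = 1846.770154 -> 1846.77 kbps (2 dp)

1846.77


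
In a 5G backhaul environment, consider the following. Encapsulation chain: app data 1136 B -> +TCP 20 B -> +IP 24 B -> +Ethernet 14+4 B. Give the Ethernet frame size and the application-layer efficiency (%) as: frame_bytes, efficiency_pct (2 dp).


TCP segment = 1136 + 20 = 1156 B
IP packet = 1156 + 24 = 1180 B
Ethernet frame = 1180 + 14 + 4 = 1198 B
Efficiency = app / frame = 1136 / 1198 = 0.948247 = 94.8247% -> 94.82% (2 dp)

1198, 94.82


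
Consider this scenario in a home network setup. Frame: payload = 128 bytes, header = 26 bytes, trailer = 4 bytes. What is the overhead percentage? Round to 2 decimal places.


Given: payload = 128 B, header = 26 B, trailer = 4 B
Overhead bytes = header + trailer = 26 + 4 = 30
Total frame = payload + overhead = 128 + 30 = 158
Overhead % = 30 / 158 * 100 = 18.9873% -> 18.99% (2 dp)

18.99


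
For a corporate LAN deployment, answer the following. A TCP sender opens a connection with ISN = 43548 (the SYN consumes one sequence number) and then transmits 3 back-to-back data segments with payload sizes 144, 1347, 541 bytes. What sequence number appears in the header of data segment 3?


The SYN occupies sequence number ISN = 43548, so the first data byte is ISN + 1 = 43549.
SEQ of data segment i = (ISN + 1) + sum of payload sizes of segments 1..i-1.
Segment 1: SEQ = 43549, payload = 144 bytes
Segment 2: SEQ = 43693, payload = 1347 bytes
Segment 3: SEQ = 45040, payload = 541 bytes
SEQ of segment 3 = 43549 + 144 + 1347 = 45040

45040


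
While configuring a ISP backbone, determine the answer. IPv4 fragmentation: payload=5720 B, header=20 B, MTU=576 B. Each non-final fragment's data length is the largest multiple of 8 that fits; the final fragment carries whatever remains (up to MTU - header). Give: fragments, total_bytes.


Max data per non-final fragment = floor((MTU - header)/8)*8 = floor((576 - 20)/8)*8 = floor(556/8)*8 = 552 B
Final fragment needs no 8-byte alignment: it can carry up to MTU - header = 556 B
Non-final fragments needed = ceil((payload - 556) / 552) = ceil(5164/552) = ceil(9.3551) = 10
Number of fragments = 10 + 1 = 11
Fragment sizes (data): 10 * 552 B + 200 B (last, 200 <= 556 OK)
Total bytes sent = payload + n_frags * header = 5720 + 11*20 = 5720 + 220 = 5940 B

11, 5940


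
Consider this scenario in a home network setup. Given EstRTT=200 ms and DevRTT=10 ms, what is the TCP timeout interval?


Given: EstRTT = 200 ms, DevRTT = 10 ms
Timeout = EstRTT + 4 * DevRTT
4 * DevRTT = 4 * 10 = 40
Timeout = 200 + 40 = 240 ms

240


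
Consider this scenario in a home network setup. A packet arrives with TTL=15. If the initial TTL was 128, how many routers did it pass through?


Given: initial TTL = 128, received TTL = 15
Hops = initial TTL - received TTL
Hops = 128 - 15 = 113

113


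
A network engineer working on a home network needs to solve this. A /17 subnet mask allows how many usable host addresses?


Given: subnet mask /17
Host bits = 32 - 17 = 15
Total addresses = 2^15 = 32768
Usable hosts = 32768 - 2 (network + broadcast) = 32766

32766


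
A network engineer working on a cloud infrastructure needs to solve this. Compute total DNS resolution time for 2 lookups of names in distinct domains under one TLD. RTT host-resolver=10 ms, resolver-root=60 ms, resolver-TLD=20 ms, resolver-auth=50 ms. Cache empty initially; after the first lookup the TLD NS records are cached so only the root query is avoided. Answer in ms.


Lookup 1 (cold cache): local + root + TLD + auth = 10 + 60 + 20 + 50 = 140 ms
Lookups 2..2 (TLD NS cached -> skip root; new domain -> still ask TLD and auth): local + TLD + auth = 10 + 20 + 50 = 80 ms each
Remaining 1 lookups: 1 * 80 = 80 ms
Total = 140 + 80 = 220 ms

220


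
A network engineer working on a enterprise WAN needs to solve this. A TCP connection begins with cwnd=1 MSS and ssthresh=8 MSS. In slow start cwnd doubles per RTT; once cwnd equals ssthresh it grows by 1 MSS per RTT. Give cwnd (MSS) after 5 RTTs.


RTT 0: cwnd = 1 MSS (initial)
RTT 1: cwnd = 2 MSS (slow start, doubled)
RTT 2: cwnd = 4 MSS (slow start, doubled)
RTT 3: cwnd = 8 MSS (slow start, doubled)
RTT 4: cwnd = 9 MSS (congestion avoidance, +1)
RTT 5: cwnd = 10 MSS (congestion avoidance, +1)

10


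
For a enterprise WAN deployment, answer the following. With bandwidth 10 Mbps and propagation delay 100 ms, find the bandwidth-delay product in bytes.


Given: bandwidth = 10 Mbps, delay = 100 ms
BDP in bits = 10 * 10^6 * 100 / 1000
BDP in bits = 1000000
BDP in bytes = 1000000 / 8 = 125000

125000


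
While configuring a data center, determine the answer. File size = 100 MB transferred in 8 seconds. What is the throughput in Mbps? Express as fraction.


Given: file = 100 MB, time = 8 s
File in Mb = 100 * 8 = 800 Mb
Throughput = 800 / 8 Mbps
Throughput = 100 Mbps

100


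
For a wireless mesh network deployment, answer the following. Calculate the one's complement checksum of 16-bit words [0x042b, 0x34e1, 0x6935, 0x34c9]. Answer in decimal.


Given words: [0x042b, 0x34e1, 0x6935, 0x34c9]
Step 1: Sum all words
Raw sum = 1067 + 13537 + 26933 + 13513 = 55050
One's complement = ~55050 & 0xFFFF = 10485

10485


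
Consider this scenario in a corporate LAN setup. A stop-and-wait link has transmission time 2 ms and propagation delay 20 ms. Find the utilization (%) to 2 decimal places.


Given: Ttrans = 2 ms, Tprop = 20 ms
RTT = 2 * Tprop = 2 * 20 = 40 ms
U = Ttrans / (Ttrans + RTT)
U = 2 / (2 + 40)
U = 2 / 42 = 0.047619
U% = 4.76%

4.76


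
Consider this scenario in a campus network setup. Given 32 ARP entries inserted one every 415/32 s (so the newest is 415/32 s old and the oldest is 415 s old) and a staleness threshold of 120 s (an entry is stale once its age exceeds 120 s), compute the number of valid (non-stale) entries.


Ages are k * 415/32 s for k = 1..32 (spacing = 12.9688 s).
Entry k is valid iff k * 415/32 <= 120 iff k <= 32 * 120 / 415 = 9.2530
n_valid = floor(9.2530) = 9
(n_stale = 32 - 9 = 23)

9


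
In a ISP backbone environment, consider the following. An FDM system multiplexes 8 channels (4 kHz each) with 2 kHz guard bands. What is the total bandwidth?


Given: 8 channels, 4 kHz each, guard = 2 kHz
Channel bandwidth = 8 * 4 = 32 kHz
Guard bands = 7 gaps * 2 kHz = 14 kHz
Total = 32 + 14 = 46 kHz

46


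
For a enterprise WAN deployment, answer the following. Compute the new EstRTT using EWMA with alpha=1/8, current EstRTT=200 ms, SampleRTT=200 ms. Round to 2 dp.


Given: EstRTT = 200 ms, SampleRTT = 200 ms, alpha = 1/8
New EstRTT = (1 - alpha) * EstRTT + alpha * SampleRTT
(7/8) * 200 = 175
(1/8) * 200 = 25
New EstRTT = 175 + 25 = 200 ms -> 200.00 ms (2 dp)

200.00


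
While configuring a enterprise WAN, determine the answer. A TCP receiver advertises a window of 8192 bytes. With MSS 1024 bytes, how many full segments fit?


Given: RWND = 8192 bytes, MSS = 1024 bytes
Full segments = floor(RWND / MSS)
Full segments = floor(8192 / 1024)
Full segments = floor(8.0) = 8

8


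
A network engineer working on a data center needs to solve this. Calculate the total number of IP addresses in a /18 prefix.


Given: CIDR prefix /18
Host bits = 32 - 18 = 14
Total addresses = 2^14 = 16384

16384


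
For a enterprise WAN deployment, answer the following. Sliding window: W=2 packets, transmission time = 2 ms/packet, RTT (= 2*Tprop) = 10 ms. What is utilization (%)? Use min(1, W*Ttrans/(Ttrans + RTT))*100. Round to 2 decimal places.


Given: W = 2, Ttrans = 2 ms, RTT = 10 ms (= 2 * Tprop, Tprop = 5 ms)
Cycle time = Ttrans + RTT = 2 + 10 = 12 ms (first packet sent until its ACK returns)
W * Ttrans = 2 * 2 = 4 ms of sending per cycle
W * Ttrans / (Ttrans + RTT) = 4 / 12 = 0.333333
U = min(1, 0.333333) = 0.333333
U% = 33.33%

33.33


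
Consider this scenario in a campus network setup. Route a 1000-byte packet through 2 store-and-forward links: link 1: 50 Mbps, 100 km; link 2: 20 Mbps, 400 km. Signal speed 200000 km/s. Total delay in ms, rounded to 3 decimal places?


Packet = 1000 bytes = 8000 bits. Store-and-forward: sum (t_trans + t_prop) per link.
Link 1: t_trans = 8000/(50*10^6) s = 0.1600 ms; t_prop = 100/200000 s = 0.5000 ms; subtotal = 0.6600 ms
Link 2: t_trans = 8000/(20*10^6) s = 0.4000 ms; t_prop = 400/200000 s = 2.0000 ms; subtotal = 2.4000 ms
End-to-end = 0.6600 + 2.4000 = 3.0600 ms -> 3.060 ms (3 dp)

3.060


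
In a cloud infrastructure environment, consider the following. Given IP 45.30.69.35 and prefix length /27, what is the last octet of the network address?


Given: IP = 45.30.69.35, prefix = /27
Subnet mask = 255.255.255.224
Last octet of IP: 35
Last octet of mask: 224
Network last octet = 35 AND 224 = 32

32


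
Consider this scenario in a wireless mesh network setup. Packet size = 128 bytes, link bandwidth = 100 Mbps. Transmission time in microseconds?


Given: packet = 128 bytes, bandwidth = 100 Mbps
Packet in bits = 128 * 8 = 1024 bits
Bandwidth = 100 * 10^6 = 100000000 bps
Time = 1024 / 100000000 seconds
Time in us = 1024 * 10^6 / 100000000 = 10.24

10.24


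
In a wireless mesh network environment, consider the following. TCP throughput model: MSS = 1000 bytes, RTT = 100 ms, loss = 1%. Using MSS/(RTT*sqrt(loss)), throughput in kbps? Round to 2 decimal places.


Given: MSS = 1000 bytes, RTT = 100 ms, loss = 1%
RTT in seconds = 100 / 1000 = 0.1
Loss rate = 1% = 0.01
sqrt(loss) = sqrt(0.01) = 0.1
Throughput (bytes/s) = 1000 / (0.1 * 0.1) = 100000.0000
Throughput (kbps) = 100000.0000 * 8 / 1000 = 800.000000 -> 800.00 kbps (2 dp)

800.00


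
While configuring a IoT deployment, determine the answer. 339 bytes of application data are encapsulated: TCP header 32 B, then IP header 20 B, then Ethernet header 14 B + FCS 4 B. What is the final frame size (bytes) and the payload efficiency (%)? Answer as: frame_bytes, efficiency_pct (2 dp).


TCP segment = 339 + 32 = 371 B
IP packet = 371 + 20 = 391 B
Ethernet frame = 391 + 14 + 4 = 409 B
Efficiency = app / frame = 339 / 409 = 0.828851 = 82.8851% -> 82.89% (2 dp)

409, 82.89


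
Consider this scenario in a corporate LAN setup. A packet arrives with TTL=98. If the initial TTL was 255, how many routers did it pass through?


Given: initial TTL = 255, received TTL = 98
Hops = initial TTL - received TTL
Hops = 255 - 98 = 157

157


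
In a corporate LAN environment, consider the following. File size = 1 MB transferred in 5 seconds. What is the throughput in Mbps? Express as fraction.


Given: file = 1 MB, time = 5 s
File in Mb = 1 * 8 = 8 Mb
Throughput = 8 / 5 Mbps
Throughput = 8/5 Mbps

8/5


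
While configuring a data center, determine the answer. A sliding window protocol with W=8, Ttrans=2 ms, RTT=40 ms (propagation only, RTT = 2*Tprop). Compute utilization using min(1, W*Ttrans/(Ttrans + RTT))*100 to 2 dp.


Given: W = 8, Ttrans = 2 ms, RTT = 40 ms (= 2 * Tprop, Tprop = 20 ms)
Cycle time = Ttrans + RTT = 2 + 40 = 42 ms (first packet sent until its ACK returns)
W * Ttrans = 8 * 2 = 16 ms of sending per cycle
W * Ttrans / (Ttrans + RTT) = 16 / 42 = 0.380952
U = min(1, 0.380952) = 0.380952
U% = 38.10%

38.10


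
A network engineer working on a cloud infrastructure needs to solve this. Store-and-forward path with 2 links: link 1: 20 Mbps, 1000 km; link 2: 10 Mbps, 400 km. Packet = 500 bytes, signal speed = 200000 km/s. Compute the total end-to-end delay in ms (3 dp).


Packet = 500 bytes = 4000 bits. Store-and-forward: sum (t_trans + t_prop) per link.
Link 1: t_trans = 4000/(20*10^6) s = 0.2000 ms; t_prop = 1000/200000 s = 5.0000 ms; subtotal = 5.2000 ms
Link 2: t_trans = 4000/(10*10^6) s = 0.4000 ms; t_prop = 400/200000 s = 2.0000 ms; subtotal = 2.4000 ms
End-to-end = 5.2000 + 2.4000 = 7.6000 ms -> 7.600 ms (3 dp)

7.600


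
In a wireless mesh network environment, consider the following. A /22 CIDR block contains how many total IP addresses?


Given: CIDR prefix /22
Host bits = 32 - 22 = 10
Total addresses = 2^10 = 1024

1024


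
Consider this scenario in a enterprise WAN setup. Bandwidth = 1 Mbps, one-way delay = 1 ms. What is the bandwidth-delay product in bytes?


Given: bandwidth = 1 Mbps, delay = 1 ms
BDP in bits = 1 * 10^6 * 1 / 1000
BDP in bits = 1000
BDP in bytes = 1000 / 8 = 125

125


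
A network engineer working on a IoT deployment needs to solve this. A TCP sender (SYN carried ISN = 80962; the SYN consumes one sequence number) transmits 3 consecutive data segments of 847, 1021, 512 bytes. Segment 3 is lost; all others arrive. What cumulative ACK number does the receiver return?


SYN uses sequence number 80962; first data byte = ISN + 1 = 80963.
Segment 1: SEQ = 80963, len = 847 B, covers [80963, 81809]
Segment 2: SEQ = 81810, len = 1021 B, covers [81810, 82830]
Segment 3: SEQ = 82831, len = 512 B, covers [82831, 83342] [LOST]
In-order data received: bytes [80963, 82830] (segments 1..2).
Segment 3 missing -> gap begins at byte 82831.
Cumulative ACK = next expected in-order byte = 80963 + 847 + 1021 = 82831

82831


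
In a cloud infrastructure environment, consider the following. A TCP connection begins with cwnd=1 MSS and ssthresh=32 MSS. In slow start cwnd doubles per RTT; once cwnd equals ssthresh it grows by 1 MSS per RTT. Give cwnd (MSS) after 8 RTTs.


RTT 0: cwnd = 1 MSS (initial)
RTT 1: cwnd = 2 MSS (slow start, doubled)
RTT 2: cwnd = 4 MSS (slow start, doubled)
RTT 3: cwnd = 8 MSS (slow start, doubled)
RTT 4: cwnd = 16 MSS (slow start, doubled)
RTT 5: cwnd = 32 MSS (slow start, doubled)
RTT 6: cwnd = 33 MSS (congestion avoidance, +1)
RTT 7: cwnd = 34 MSS (congestion avoidance, +1)
RTT 8: cwnd = 35 MSS (congestion avoidance, +1)

35


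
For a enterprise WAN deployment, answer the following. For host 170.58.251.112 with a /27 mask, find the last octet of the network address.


Given: IP = 170.58.251.112, prefix = /27
Subnet mask = 255.255.255.224
Last octet of IP: 112
Last octet of mask: 224
Network last octet = 112 AND 224 = 96

96


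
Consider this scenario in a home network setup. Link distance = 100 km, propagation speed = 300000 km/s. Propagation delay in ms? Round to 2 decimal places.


Given: distance = 100 km, speed = 300000 km/s
Delay = distance / speed = 100 / 300000 seconds
Delay in ms = 100 * 1000 / 300000
Delay = 0.3333 ms
Rounded to 2 dp = 0.33 ms

0.33


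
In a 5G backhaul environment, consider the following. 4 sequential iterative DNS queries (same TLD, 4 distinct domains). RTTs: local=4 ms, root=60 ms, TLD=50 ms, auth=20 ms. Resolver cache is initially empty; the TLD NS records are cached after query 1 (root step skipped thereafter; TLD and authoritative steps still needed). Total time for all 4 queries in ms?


Lookup 1 (cold cache): local + root + TLD + auth = 4 + 60 + 50 + 20 = 134 ms
Lookups 2..4 (TLD NS cached -> skip root; new domain -> still ask TLD and auth): local + TLD + auth = 4 + 50 + 20 = 74 ms each
Remaining 3 lookups: 3 * 74 = 222 ms
Total = 134 + 222 = 356 ms

356


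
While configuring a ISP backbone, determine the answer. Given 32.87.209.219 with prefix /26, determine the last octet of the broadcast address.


Given: IP = 32.87.209.219, prefix = /26
Host bits = 32 - 26 = 6
Network last octet = 219 AND mask = 192
Host part size = 2^6 - 1 = 63
Broadcast last octet = 192 OR 63 = 255

255


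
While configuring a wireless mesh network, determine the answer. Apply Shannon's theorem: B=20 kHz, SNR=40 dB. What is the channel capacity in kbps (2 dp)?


Given: B = 20 kHz, SNR = 40 dB
SNR linear = 10^(40/10) = 10000
1 + SNR = 10001
log2(10001) = 13.2878566418
C = 20 * 1000 * 13.2878566418 = 265757.1328 bps
C = 265.757133 kbps -> 265.76 kbps (2 dp)

265.76


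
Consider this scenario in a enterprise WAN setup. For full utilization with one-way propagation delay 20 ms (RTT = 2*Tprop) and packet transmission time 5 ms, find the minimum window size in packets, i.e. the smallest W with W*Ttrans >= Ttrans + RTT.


Given: Ttrans = 5 ms, RTT = 40 ms (= 2 * Tprop, Tprop = 20 ms)
Time until first ACK returns = Ttrans + RTT = 5 + 40 = 45 ms
Need W * Ttrans >= Ttrans + RTT  ->  W >= (Ttrans + RTT) / Ttrans
(Ttrans + RTT) / Ttrans = 45 / 5 = 9
W_min = ceil(9) = 9

9


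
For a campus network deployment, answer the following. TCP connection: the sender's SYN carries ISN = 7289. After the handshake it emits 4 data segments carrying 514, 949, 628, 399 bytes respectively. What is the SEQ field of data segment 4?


The SYN occupies sequence number ISN = 7289, so the first data byte is ISN + 1 = 7290.
SEQ of data segment i = (ISN + 1) + sum of payload sizes of segments 1..i-1.
Segment 1: SEQ = 7290, payload = 514 bytes
Segment 2: SEQ = 7804, payload = 949 bytes
Segment 3: SEQ = 8753, payload = 628 bytes
Segment 4: SEQ = 9381, payload = 399 bytes
SEQ of segment 4 = 7290 + 514 + 949 + 628 = 9381

9381


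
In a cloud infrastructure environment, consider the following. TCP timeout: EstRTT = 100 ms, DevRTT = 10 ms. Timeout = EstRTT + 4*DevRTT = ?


Given: EstRTT = 100 ms, DevRTT = 10 ms
Timeout = EstRTT + 4 * DevRTT
4 * DevRTT = 4 * 10 = 40
Timeout = 100 + 40 = 140 ms

140


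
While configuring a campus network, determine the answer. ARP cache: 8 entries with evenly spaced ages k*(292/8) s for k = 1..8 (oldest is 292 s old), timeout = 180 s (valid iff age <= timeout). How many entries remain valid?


Ages are k * 292/8 s for k = 1..8 (spacing = 36.5000 s).
Entry k is valid iff k * 292/8 <= 180 iff k <= 8 * 180 / 292 = 4.9315
n_valid = floor(4.9315) = 4
(n_stale = 8 - 4 = 4)

4


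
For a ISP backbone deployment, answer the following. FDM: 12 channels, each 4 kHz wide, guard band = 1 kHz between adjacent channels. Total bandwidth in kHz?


Given: 12 channels, 4 kHz each, guard = 1 kHz
Channel bandwidth = 12 * 4 = 48 kHz
Guard bands = 11 gaps * 1 kHz = 11 kHz
Total = 48 + 11 = 59 kHz

59


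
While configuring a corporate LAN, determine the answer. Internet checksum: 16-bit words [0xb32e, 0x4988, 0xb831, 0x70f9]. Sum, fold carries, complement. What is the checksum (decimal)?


Given words: [0xb32e, 0x4988, 0xb831, 0x70f9]
Step 1: Sum all words
Raw sum = 45870 + 18824 + 47153 + 28921 = 140768
Step 2: Fold carry: (9696 + 2) = 9698
One's complement = ~9698 & 0xFFFF = 55837

55837


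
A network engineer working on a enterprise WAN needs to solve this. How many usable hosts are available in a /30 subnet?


Given: subnet mask /30
Host bits = 32 - 30 = 2
Total addresses = 2^2 = 4
Usable hosts = 4 - 2 (network + broadcast) = 2

2


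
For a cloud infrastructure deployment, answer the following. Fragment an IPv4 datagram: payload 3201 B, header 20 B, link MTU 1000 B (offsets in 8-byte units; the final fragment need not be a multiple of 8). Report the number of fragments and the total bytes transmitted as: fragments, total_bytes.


Max data per non-final fragment = floor((MTU - header)/8)*8 = floor((1000 - 20)/8)*8 = floor(980/8)*8 = 976 B
Final fragment needs no 8-byte alignment: it can carry up to MTU - header = 980 B
Non-final fragments needed = ceil((payload - 980) / 976) = ceil(2221/976) = ceil(2.2756) = 3
Number of fragments = 3 + 1 = 4
Fragment sizes (data): 3 * 976 B + 273 B (last, 273 <= 980 OK)
Total bytes sent = payload + n_frags * header = 3201 + 4*20 = 3201 + 80 = 3281 B

4, 3281


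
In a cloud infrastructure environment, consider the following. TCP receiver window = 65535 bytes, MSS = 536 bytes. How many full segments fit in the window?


Given: RWND = 65535 bytes, MSS = 536 bytes
Full segments = floor(RWND / MSS)
Full segments = floor(65535 / 536)
Full segments = floor(122.2668) = 122

122


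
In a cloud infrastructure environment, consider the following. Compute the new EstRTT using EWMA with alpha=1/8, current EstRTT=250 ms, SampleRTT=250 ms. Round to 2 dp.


Given: EstRTT = 250 ms, SampleRTT = 250 ms, alpha = 1/8
New EstRTT = (1 - alpha) * EstRTT + alpha * SampleRTT
(7/8) * 250 = 218.75
(1/8) * 250 = 31.25
New EstRTT = 218.75 + 31.25 = 250 ms -> 250.00 ms (2 dp)

250.00


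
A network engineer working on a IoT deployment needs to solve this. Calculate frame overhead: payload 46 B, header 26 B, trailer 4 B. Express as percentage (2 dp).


Given: payload = 46 B, header = 26 B, trailer = 4 B
Overhead bytes = header + trailer = 26 + 4 = 30
Total frame = payload + overhead = 46 + 30 = 76
Overhead % = 30 / 76 * 100 = 39.4737% -> 39.47% (2 dp)

39.47


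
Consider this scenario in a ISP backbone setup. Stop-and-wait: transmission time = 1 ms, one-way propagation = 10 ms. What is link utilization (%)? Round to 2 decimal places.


Given: Ttrans = 1 ms, Tprop = 10 ms
RTT = 2 * Tprop = 2 * 10 = 20 ms
U = Ttrans / (Ttrans + RTT)
U = 1 / (1 + 20)
U = 1 / 21 = 0.047619
U% = 4.76%

4.76


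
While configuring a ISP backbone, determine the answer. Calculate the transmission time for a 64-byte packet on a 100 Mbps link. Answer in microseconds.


Given: packet = 64 bytes, bandwidth = 100 Mbps
Packet in bits = 64 * 8 = 512 bits
Bandwidth = 100 * 10^6 = 100000000 bps
Time = 512 / 100000000 seconds
Time in us = 512 * 10^6 / 100000000 = 5.12

5.12


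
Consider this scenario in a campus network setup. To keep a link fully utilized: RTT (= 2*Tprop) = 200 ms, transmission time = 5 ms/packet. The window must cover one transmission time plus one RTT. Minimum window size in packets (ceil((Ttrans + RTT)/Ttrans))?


Given: Ttrans = 5 ms, RTT = 200 ms (= 2 * Tprop, Tprop = 100 ms)
Time until first ACK returns = Ttrans + RTT = 5 + 200 = 205 ms
Need W * Ttrans >= Ttrans + RTT  ->  W >= (Ttrans + RTT) / Ttrans
(Ttrans + RTT) / Ttrans = 205 / 5 = 41
W_min = ceil(41) = 41

41


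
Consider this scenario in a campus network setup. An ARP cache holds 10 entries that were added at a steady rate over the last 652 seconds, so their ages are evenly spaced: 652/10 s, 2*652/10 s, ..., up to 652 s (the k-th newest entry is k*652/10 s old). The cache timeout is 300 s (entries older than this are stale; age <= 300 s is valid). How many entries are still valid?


Ages are k * 652/10 s for k = 1..10 (spacing = 65.2000 s).
Entry k is valid iff k * 652/10 <= 300 iff k <= 10 * 300 / 652 = 4.6012
n_valid = floor(4.6012) = 4
(n_stale = 10 - 4 = 6)

4


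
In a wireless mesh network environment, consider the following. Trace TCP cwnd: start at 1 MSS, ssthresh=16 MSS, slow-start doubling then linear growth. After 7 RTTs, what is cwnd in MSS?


RTT 0: cwnd = 1 MSS (initial)
RTT 1: cwnd = 2 MSS (slow start, doubled)
RTT 2: cwnd = 4 MSS (slow start, doubled)
RTT 3: cwnd = 8 MSS (slow start, doubled)
RTT 4: cwnd = 16 MSS (slow start, doubled)
RTT 5: cwnd = 17 MSS (congestion avoidance, +1)
RTT 6: cwnd = 18 MSS (congestion avoidance, +1)
RTT 7: cwnd = 19 MSS (congestion avoidance, +1)

19


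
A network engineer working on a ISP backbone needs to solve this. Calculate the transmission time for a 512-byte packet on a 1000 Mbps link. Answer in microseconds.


Given: packet = 512 bytes, bandwidth = 1000 Mbps
Packet in bits = 512 * 8 = 4096 bits
Bandwidth = 1000 * 10^6 = 1000000000 bps
Time = 4096 / 1000000000 seconds
Time in us = 4096 * 10^6 / 1000000000 = 4.096

4.096


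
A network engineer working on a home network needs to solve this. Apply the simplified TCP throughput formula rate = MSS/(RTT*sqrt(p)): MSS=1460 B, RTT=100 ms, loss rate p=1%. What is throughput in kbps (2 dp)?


Given: MSS = 1460 bytes, RTT = 100 ms, loss = 1%
RTT in seconds = 100 / 1000 = 0.1
Loss rate = 1% = 0.01
sqrt(loss) = sqrt(0.01) = 0.1
Throughput (bytes/s) = 1460 / (0.1 * 0.1) = 146000.0000
Throughput (kbps) = 146000.0000 * 8 / 1000 = 1168.000000 -> 1168.00 kbps (2 dp)

1168.00


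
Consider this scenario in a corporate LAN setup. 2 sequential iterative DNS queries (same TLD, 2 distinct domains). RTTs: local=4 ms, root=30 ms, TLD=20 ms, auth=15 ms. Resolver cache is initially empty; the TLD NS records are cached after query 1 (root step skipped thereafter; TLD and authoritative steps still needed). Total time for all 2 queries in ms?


Lookup 1 (cold cache): local + root + TLD + auth = 4 + 30 + 20 + 15 = 69 ms
Lookups 2..2 (TLD NS cached -> skip root; new domain -> still ask TLD and auth): local + TLD + auth = 4 + 20 + 15 = 39 ms each
Remaining 1 lookups: 1 * 39 = 39 ms
Total = 69 + 39 = 108 ms

108


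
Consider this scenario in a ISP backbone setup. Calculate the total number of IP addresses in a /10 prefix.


Given: CIDR prefix /10
Host bits = 32 - 10 = 22
Total addresses = 2^22 = 4194304

4194304


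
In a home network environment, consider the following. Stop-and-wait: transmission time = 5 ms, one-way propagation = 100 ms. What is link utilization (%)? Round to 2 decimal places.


Given: Ttrans = 5 ms, Tprop = 100 ms
RTT = 2 * Tprop = 2 * 100 = 200 ms
U = Ttrans / (Ttrans + RTT)
U = 5 / (5 + 200)
U = 5 / 205 = 0.02439
U% = 2.44%

2.44


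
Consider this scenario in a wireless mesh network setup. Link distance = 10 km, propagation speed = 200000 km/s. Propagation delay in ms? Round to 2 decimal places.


Given: distance = 10 km, speed = 200000 km/s
Delay = distance / speed = 10 / 200000 seconds
Delay in ms = 10 * 1000 / 200000
Delay = 0.0500 ms
Rounded to 2 dp = 0.05 ms

0.05


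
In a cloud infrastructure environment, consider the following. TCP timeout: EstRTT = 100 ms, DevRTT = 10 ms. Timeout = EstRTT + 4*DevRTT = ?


Given: EstRTT = 100 ms, DevRTT = 10 ms
Timeout = EstRTT + 4 * DevRTT
4 * DevRTT = 4 * 10 = 40
Timeout = 100 + 40 = 140 ms

140


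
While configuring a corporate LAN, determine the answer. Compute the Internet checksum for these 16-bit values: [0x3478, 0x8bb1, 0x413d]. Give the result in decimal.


Given words: [0x3478, 0x8bb1, 0x413d]
Step 1: Sum all words
Raw sum = 13432 + 35761 + 16701 = 65894
Step 2: Fold carry: (358 + 1) = 359
One's complement = ~359 & 0xFFFF = 65176

65176


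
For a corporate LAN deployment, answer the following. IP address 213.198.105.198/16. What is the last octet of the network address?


Given: IP = 213.198.105.198, prefix = /16
Subnet mask = 255.255.0.0
Last octet of IP: 198
Last octet of mask: 0
Network last octet = 198 AND 0 = 0

0


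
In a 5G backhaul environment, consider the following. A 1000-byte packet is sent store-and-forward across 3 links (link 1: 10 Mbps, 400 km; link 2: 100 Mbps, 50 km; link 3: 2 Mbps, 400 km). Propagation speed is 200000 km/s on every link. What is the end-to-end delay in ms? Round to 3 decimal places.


Packet = 1000 bytes = 8000 bits. Store-and-forward: sum (t_trans + t_prop) per link.
Link 1: t_trans = 8000/(10*10^6) s = 0.8000 ms; t_prop = 400/200000 s = 2.0000 ms; subtotal = 2.8000 ms
Link 2: t_trans = 8000/(100*10^6) s = 0.0800 ms; t_prop = 50/200000 s = 0.2500 ms; subtotal = 0.3300 ms
Link 3: t_trans = 8000/(2*10^6) s = 4.0000 ms; t_prop = 400/200000 s = 2.0000 ms; subtotal = 6.0000 ms
End-to-end = 2.8000 + 0.3300 + 6.0000 = 9.1300 ms -> 9.130 ms (3 dp)

9.130


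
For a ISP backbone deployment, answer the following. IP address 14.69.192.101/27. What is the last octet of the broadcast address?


Given: IP = 14.69.192.101, prefix = /27
Host bits = 32 - 27 = 5
Network last octet = 101 AND mask = 96
Host part size = 2^5 - 1 = 31
Broadcast last octet = 96 OR 31 = 127

127


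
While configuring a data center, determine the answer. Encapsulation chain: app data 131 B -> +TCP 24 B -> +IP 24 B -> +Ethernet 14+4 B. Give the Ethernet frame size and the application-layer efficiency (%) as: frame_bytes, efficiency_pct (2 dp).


TCP segment = 131 + 24 = 155 B
IP packet = 155 + 24 = 179 B
Ethernet frame = 179 + 14 + 4 = 197 B
Efficiency = app / frame = 131 / 197 = 0.664975 = 66.4975% -> 66.50% (2 dp)

197, 66.50


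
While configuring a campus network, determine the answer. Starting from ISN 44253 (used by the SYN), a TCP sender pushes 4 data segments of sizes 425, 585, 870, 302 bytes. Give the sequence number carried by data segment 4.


The SYN occupies sequence number ISN = 44253, so the first data byte is ISN + 1 = 44254.
SEQ of data segment i = (ISN + 1) + sum of payload sizes of segments 1..i-1.
Segment 1: SEQ = 44254, payload = 425 bytes
Segment 2: SEQ = 44679, payload = 585 bytes
Segment 3: SEQ = 45264, payload = 870 bytes
Segment 4: SEQ = 46134, payload = 302 bytes
SEQ of segment 4 = 44254 + 425 + 585 + 870 = 46134

46134


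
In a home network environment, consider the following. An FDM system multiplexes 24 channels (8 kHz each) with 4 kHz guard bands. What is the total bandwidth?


Given: 24 channels, 8 kHz each, guard = 4 kHz
Channel bandwidth = 24 * 8 = 192 kHz
Guard bands = 23 gaps * 4 kHz = 92 kHz
Total = 192 + 92 = 284 kHz

284


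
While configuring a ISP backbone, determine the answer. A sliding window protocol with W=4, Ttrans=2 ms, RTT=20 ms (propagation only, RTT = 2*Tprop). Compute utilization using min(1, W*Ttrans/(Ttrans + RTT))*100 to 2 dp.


Given: W = 4, Ttrans = 2 ms, RTT = 20 ms (= 2 * Tprop, Tprop = 10 ms)
Cycle time = Ttrans + RTT = 2 + 20 = 22 ms (first packet sent until its ACK returns)
W * Ttrans = 4 * 2 = 8 ms of sending per cycle
W * Ttrans / (Ttrans + RTT) = 8 / 22 = 0.363636
U = min(1, 0.363636) = 0.363636
U% = 36.36%

36.36


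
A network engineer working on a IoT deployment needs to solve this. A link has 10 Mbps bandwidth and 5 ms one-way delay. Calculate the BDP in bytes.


Given: bandwidth = 10 Mbps, delay = 5 ms
BDP in bits = 10 * 10^6 * 5 / 1000
BDP in bits = 50000
BDP in bytes = 50000 / 8 = 6250

6250


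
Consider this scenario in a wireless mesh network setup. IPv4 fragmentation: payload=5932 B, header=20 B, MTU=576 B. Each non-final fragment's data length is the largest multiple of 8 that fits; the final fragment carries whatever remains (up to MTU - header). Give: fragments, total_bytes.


Max data per non-final fragment = floor((MTU - header)/8)*8 = floor((576 - 20)/8)*8 = floor(556/8)*8 = 552 B
Final fragment needs no 8-byte alignment: it can carry up to MTU - header = 556 B
Non-final fragments needed = ceil((payload - 556) / 552) = ceil(5376/552) = ceil(9.7391) = 10
Number of fragments = 10 + 1 = 11
Fragment sizes (data): 10 * 552 B + 412 B (last, 412 <= 556 OK)
Total bytes sent = payload + n_frags * header = 5932 + 11*20 = 5932 + 220 = 6152 B

11, 6152


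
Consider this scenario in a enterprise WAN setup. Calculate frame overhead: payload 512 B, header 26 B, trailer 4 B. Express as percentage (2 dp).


Given: payload = 512 B, header = 26 B, trailer = 4 B
Overhead bytes = header + trailer = 26 + 4 = 30
Total frame = payload + overhead = 512 + 30 = 542
Overhead % = 30 / 542 * 100 = 5.5351% -> 5.54% (2 dp)

5.54


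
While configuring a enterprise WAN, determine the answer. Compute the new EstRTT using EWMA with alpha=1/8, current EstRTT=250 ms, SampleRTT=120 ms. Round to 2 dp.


Given: EstRTT = 250 ms, SampleRTT = 120 ms, alpha = 1/8
New EstRTT = (1 - alpha) * EstRTT + alpha * SampleRTT
(7/8) * 250 = 218.75
(1/8) * 120 = 15
New EstRTT = 218.75 + 15 = 233.75 ms -> 233.75 ms (2 dp)

233.75


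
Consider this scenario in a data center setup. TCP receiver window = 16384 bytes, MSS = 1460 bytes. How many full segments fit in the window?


Given: RWND = 16384 bytes, MSS = 1460 bytes
Full segments = floor(RWND / MSS)
Full segments = floor(16384 / 1460)
Full segments = floor(11.2219) = 11

11


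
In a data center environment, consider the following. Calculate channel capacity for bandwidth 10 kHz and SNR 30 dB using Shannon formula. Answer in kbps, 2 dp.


Given: B = 10 kHz, SNR = 30 dB
SNR linear = 10^(30/10) = 1000
1 + SNR = 1001
log2(1001) = 9.9672262588
C = 10 * 1000 * 9.9672262588 = 99672.2626 bps
C = 99.672263 kbps -> 99.67 kbps (2 dp)

99.67


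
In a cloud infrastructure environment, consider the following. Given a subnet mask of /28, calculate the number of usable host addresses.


Given: subnet mask /28
Host bits = 32 - 28 = 4
Total addresses = 2^4 = 16
Usable hosts = 16 - 2 (network + broadcast) = 14

14


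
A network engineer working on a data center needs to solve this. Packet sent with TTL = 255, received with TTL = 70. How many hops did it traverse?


Given: initial TTL = 255, received TTL = 70
Hops = initial TTL - received TTL
Hops = 255 - 70 = 185

185


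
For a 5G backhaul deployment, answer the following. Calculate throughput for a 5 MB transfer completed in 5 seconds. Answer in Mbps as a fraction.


Given: file = 5 MB, time = 5 s
File in Mb = 5 * 8 = 40 Mb
Throughput = 40 / 5 Mbps
Throughput = 8 Mbps

8


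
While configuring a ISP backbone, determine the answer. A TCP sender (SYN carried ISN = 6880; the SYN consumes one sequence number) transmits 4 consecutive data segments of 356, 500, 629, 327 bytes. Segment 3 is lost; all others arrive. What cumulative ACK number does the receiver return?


SYN uses sequence number 6880; first data byte = ISN + 1 = 6881.
Segment 1: SEQ = 6881, len = 356 B, covers [6881, 7236]
Segment 2: SEQ = 7237, len = 500 B, covers [7237, 7736]
Segment 3: SEQ = 7737, len = 629 B, covers [7737, 8365] [LOST]
Segment 4: SEQ = 8366, len = 327 B, covers [8366, 8692]
In-order data received: bytes [6881, 7736] (segments 1..2).
Segment 3 missing -> gap begins at byte 7737; later segments buffered out of order.
Cumulative ACK = next expected in-order byte = 6881 + 356 + 500 = 7737

7737


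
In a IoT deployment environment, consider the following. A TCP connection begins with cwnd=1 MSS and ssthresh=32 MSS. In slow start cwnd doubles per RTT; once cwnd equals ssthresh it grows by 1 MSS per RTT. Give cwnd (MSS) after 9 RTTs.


RTT 0: cwnd = 1 MSS (initial)
RTT 1: cwnd = 2 MSS (slow start, doubled)
RTT 2: cwnd = 4 MSS (slow start, doubled)
RTT 3: cwnd = 8 MSS (slow start, doubled)
RTT 4: cwnd = 16 MSS (slow start, doubled)
RTT 5: cwnd = 32 MSS (slow start, doubled)
RTT 6: cwnd = 33 MSS (congestion avoidance, +1)
RTT 7: cwnd = 34 MSS (congestion avoidance, +1)
RTT 8: cwnd = 35 MSS (congestion avoidance, +1)
RTT 9: cwnd = 36 MSS (congestion avoidance, +1)

36


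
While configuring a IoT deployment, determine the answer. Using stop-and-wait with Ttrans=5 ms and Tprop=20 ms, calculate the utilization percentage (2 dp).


Given: Ttrans = 5 ms, Tprop = 20 ms
RTT = 2 * Tprop = 2 * 20 = 40 ms
U = Ttrans / (Ttrans + RTT)
U = 5 / (5 + 40)
U = 5 / 45 = 0.111111
U% = 11.11%

11.11


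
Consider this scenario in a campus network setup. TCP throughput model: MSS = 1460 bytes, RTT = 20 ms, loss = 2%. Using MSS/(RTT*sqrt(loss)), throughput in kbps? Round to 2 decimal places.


Given: MSS = 1460 bytes, RTT = 20 ms, loss = 2%
RTT in seconds = 20 / 1000 = 0.02
Loss rate = 2% = 0.02
sqrt(loss) = sqrt(0.02) = 0.141421356237
Throughput (bytes/s) = 1460 / (0.02 * 0.141421356237) = 516187.9503
Throughput (kbps) = 516187.9503 * 8 / 1000 = 4129.503602 -> 4129.50 kbps (2 dp)

4129.50


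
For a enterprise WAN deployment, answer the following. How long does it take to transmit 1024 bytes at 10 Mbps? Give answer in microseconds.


Given: packet = 1024 bytes, bandwidth = 10 Mbps
Packet in bits = 1024 * 8 = 8192 bits
Bandwidth = 10 * 10^6 = 10000000 bps
Time = 8192 / 10000000 seconds
Time in us = 8192 * 10^6 / 10000000 = 819.2

819.2


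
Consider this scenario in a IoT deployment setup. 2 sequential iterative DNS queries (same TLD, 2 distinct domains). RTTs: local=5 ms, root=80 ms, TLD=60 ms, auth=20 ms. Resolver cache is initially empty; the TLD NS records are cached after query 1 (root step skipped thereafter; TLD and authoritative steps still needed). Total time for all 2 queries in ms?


Lookup 1 (cold cache): local + root + TLD + auth = 5 + 80 + 60 + 20 = 165 ms
Lookups 2..2 (TLD NS cached -> skip root; new domain -> still ask TLD and auth): local + TLD + auth = 5 + 60 + 20 = 85 ms each
Remaining 1 lookups: 1 * 85 = 85 ms
Total = 165 + 85 = 250 ms

250


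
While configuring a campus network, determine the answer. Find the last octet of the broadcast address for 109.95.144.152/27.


Given: IP = 109.95.144.152, prefix = /27
Host bits = 32 - 27 = 5
Network last octet = 152 AND mask = 128
Host part size = 2^5 - 1 = 31
Broadcast last octet = 128 OR 31 = 159

159


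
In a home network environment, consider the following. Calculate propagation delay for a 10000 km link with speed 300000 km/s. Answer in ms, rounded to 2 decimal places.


Given: distance = 10000 km, speed = 300000 km/s
Delay = distance / speed = 10000 / 300000 seconds
Delay in ms = 10000 * 1000 / 300000
Delay = 33.3333 ms
Rounded to 2 dp = 33.33 ms

33.33


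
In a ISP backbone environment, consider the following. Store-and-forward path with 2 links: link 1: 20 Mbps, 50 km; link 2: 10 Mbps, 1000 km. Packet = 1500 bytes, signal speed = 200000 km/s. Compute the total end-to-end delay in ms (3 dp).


Packet = 1500 bytes = 12000 bits. Store-and-forward: sum (t_trans + t_prop) per link.
Link 1: t_trans = 12000/(20*10^6) s = 0.6000 ms; t_prop = 50/200000 s = 0.2500 ms; subtotal = 0.8500 ms
Link 2: t_trans = 12000/(10*10^6) s = 1.2000 ms; t_prop = 1000/200000 s = 5.0000 ms; subtotal = 6.2000 ms
End-to-end = 0.8500 + 6.2000 = 7.0500 ms -> 7.050 ms (3 dp)

7.050
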